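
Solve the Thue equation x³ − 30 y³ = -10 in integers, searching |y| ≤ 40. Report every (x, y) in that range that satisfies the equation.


The equation is x³ - 30y³ = -10. For fixed y, x³ = 30·y³ − 10, so a solution requires the RHS to be a perfect cube.
Strategy: iterate y from -40 to 40, compute RHS = 30·y³ − 10, and check whether it is a (positive or negative) perfect cube.
Check small values of y:
  y = 0: RHS = -10 is not a perfect cube.
  y = 1: RHS = 20 is not a perfect cube.
  y = -1: RHS = -40 is not a perfect cube.
  y = 2: RHS = 230 is not a perfect cube.
  y = -2: RHS = -250 is not a perfect cube.
  y = 3: RHS = 800 is not a perfect cube.
  y = -3: RHS = -820 is not a perfect cube.
Continuing the search up to |y| = 40 finds no solutions either.
No (x, y) in the scanned range satisfies the equation.

No integer solutions with |y| ≤ 40.


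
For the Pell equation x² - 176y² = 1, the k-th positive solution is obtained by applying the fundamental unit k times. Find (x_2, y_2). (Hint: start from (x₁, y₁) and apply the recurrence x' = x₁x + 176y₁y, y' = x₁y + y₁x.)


Step 1: Find the fundamental solution (x₁, y₁) of x² - 176y² = 1.
  Expand √176 as a continued fraction. a₀ = ⌊√176⌋ = 13; iterate m_{k+1} = d_k·a_k − m_k, d_{k+1} = (176 − m_{k+1}²)/d_k, a_{k+1} = ⌊(a₀ + m_{k+1})/d_{k+1}⌋ (starting m₀ = 0, d₀ = 1), with convergents p_k = a_k·p_{k-1} + p_{k-2}, q_k = a_k·q_{k-1} + q_{k-2} (p₋₁ = 1, q₋₁ = 0):
  k = 0: a₀ = 13; p₀/q₀ = 13/1; p₀² − 176·q₀² = 169 − 176 = -7.
  k = 1: m = 13, d = 7, a = ⌊(13 + 13)/7⌋ = 3; p/q = (3·13 + 1)/(3·1 + 0) = 40/3; p² − 176·q² = 1600 − 1584 = 16.
  k = 2: m = 8, d = 16, a = ⌊(13 + 8)/16⌋ = 1; p/q = (1·40 + 13)/(1·3 + 1) = 53/4; p² − 176·q² = 2809 − 2816 = -7.
  k = 3: m = 8, d = 7, a = ⌊(13 + 8)/7⌋ = 3; p/q = (3·53 + 40)/(3·4 + 3) = 199/15; p² − 176·q² = 39601 − 39600 = 1.
  The first convergent with p² − 176·q² = 1 gives the fundamental solution (x₁, y₁) = (199, 15).
Step 2: Apply the recurrence (x_{n+1}, y_{n+1}) = (x₁x_n + 176y₁y_n, x₁y_n + y₁x_n) repeatedly.
  From (x_1, y_1) = (199, 15): x_2 = 199·199 + 176·15·15 = 79201; y_2 = 199·15 + 15·199 = 5970.
Step 3: Verify x_2² - 176·y_2² = 6272798401 - 6272798400 = 1 (should be 1). ✓

(x_1, y_1) = (199, 15); (x_2, y_2) = (79201, 5970).


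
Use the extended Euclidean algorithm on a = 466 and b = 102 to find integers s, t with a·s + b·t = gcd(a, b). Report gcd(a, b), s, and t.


Euclidean algorithm on (466, 102) — divide until remainder is 0:
  466 = 4 · 102 + 58
  102 = 1 · 58 + 44
  58 = 1 · 44 + 14
  44 = 3 · 14 + 2
  14 = 7 · 2 + 0
gcd(466, 102) = 2.
Track Bezout coefficients alongside the remainders: start with r₀ = 466 = a·1 + b·0 (s = 1, t = 0) and r₁ = 102 = a·0 + b·1 (s = 0, t = 1); each new remainder r_{k+1} = r_{k-1} − q_k·r_k inherits s_{k+1} = s_{k-1} − q_k·s_k, t_{k+1} = t_{k-1} − q_k·t_k, so r_k = a·s_k + b·t_k at every step:
  q = 4: r = 58, s = 1 − 4·0 = 1, t = 0 − 4·1 = -4  (check: 466·1 + 102·(-4) = 58)
  q = 1: r = 44, s = 0 − 1·1 = -1, t = 1 − 1·(-4) = 5  (check: 466·(-1) + 102·5 = 44)
  q = 1: r = 14, s = 1 − 1·(-1) = 2, t = -4 − 1·5 = -9  (check: 466·2 + 102·(-9) = 14)
  q = 3: r = 2, s = -1 − 3·2 = -7, t = 5 − 3·(-9) = 32  (check: 466·(-7) + 102·32 = 2)
The row with r = 2 (the gcd) gives the Bezout coefficients s = -7, t = 32.
Result: 466 · (-7) + 102 · (32) = 2.

gcd(466, 102) = 2; s = -7, t = 32 (check: 466·(-7) + 102·32 = 2).


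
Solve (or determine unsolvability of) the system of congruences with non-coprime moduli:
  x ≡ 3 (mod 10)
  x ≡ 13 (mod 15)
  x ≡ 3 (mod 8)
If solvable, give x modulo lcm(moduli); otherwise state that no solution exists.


Moduli 10, 15, 8 are not pairwise coprime, so CRT works modulo lcm(m_i) when all pairwise compatibility conditions hold.
Pairwise compatibility: gcd(m_i, m_j) must divide a_i - a_j for every pair.
Merge one congruence at a time:
  Start: x ≡ 3 (mod 10).
  Combine with x ≡ 13 (mod 15): gcd(10, 15) = 5; 13 - 3 = 10, which IS divisible by 5, so compatible.
    Write x = 3 + 10·t and substitute into x ≡ 13 (mod 15): 10·t ≡ 13 − 3 = 10 (mod 15).
    Divide the congruence (and modulus) by g = 5: 2·t ≡ 2 (mod 3).
    The inverse of 2 mod 3 is 2 (since 2·2 = 4 = 1·3 + 1), so t ≡ 2·2 = 4 ≡ 1 (mod 3).
    Then x = 3 + 10·1 = 13, valid modulo lcm(10, 15) = 30: x ≡ 13 (mod 30).
  Combine with x ≡ 3 (mod 8): gcd(30, 8) = 2; 3 - 13 = -10, which IS divisible by 2, so compatible.
    Write x = 13 + 30·t and substitute into x ≡ 3 (mod 8): 30·t ≡ 3 − 13 = -10 (mod 8).
    Divide the congruence (and modulus) by g = 2: 15·t ≡ -5 (mod 4).
    Reduce coefficients mod 4: 3·t ≡ 3 (mod 4).
    The inverse of 3 mod 4 is 3 (since 3·3 = 9 = 2·4 + 1), so t ≡ 3·3 = 9 ≡ 1 (mod 4).
    Then x = 13 + 30·1 = 43, valid modulo lcm(30, 8) = 120: x ≡ 43 (mod 120).
Verify: 43 mod 10 = 3, 43 mod 15 = 13, 43 mod 8 = 3.

x ≡ 43 (mod 120).


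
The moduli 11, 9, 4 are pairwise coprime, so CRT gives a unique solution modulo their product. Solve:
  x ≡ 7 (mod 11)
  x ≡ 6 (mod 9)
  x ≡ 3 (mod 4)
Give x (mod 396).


Moduli 11, 9, 4 are pairwise coprime; by CRT there is a unique solution modulo M = 11 · 9 · 4 = 396.
Solve pairwise, accumulating the modulus:
  Start with x ≡ 7 (mod 11).
  Combine with x ≡ 6 (mod 9): since gcd(11, 9) = 1, we get a unique residue mod 99.
    Write x = 7 + 11·t and substitute into x ≡ 6 (mod 9): 11·t ≡ 6 − 7 = -1 (mod 9).
    Reduce coefficients mod 9: 2·t ≡ 8 (mod 9).
    The inverse of 2 mod 9 is 5 (since 2·5 = 10 = 1·9 + 1), so t ≡ 5·8 = 40 ≡ 4 (mod 9).
    Then x = 7 + 11·4 = 51, valid modulo lcm(11, 9) = 99: x ≡ 51 (mod 99).
  Combine with x ≡ 3 (mod 4): since gcd(99, 4) = 1, we get a unique residue mod 396.
    Write x = 51 + 99·t and substitute into x ≡ 3 (mod 4): 99·t ≡ 3 − 51 = -48 (mod 4).
    Reduce coefficients mod 4: 3·t ≡ 0 (mod 4).
    The inverse of 3 mod 4 is 3 (since 3·3 = 9 = 2·4 + 1), so t ≡ 3·0 = 0 ≡ 0 (mod 4).
    Then x = 51 + 99·0 = 51, valid modulo lcm(99, 4) = 396: x ≡ 51 (mod 396).
Verify: 51 mod 11 = 7 ✓, 51 mod 9 = 6 ✓, 51 mod 4 = 3 ✓.

x ≡ 51 (mod 396).


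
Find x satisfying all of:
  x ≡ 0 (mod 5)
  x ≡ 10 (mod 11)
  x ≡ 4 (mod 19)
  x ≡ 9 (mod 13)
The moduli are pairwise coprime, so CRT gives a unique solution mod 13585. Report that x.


Product of moduli M = 5 · 11 · 19 · 13 = 13585.
Merge one congruence at a time:
  Start: x ≡ 0 (mod 5).
  Combine with x ≡ 10 (mod 11); new modulus lcm = 55.
    Write x = 0 + 5·t and substitute into x ≡ 10 (mod 11): 5·t ≡ 10 − 0 = 10 (mod 11).
    The inverse of 5 mod 11 is 9 (since 5·9 = 45 = 4·11 + 1), so t ≡ 9·10 = 90 ≡ 2 (mod 11).
    Then x = 0 + 5·2 = 10, valid modulo lcm(5, 11) = 55: x ≡ 10 (mod 55).
  Combine with x ≡ 4 (mod 19); new modulus lcm = 1045.
    Write x = 10 + 55·t and substitute into x ≡ 4 (mod 19): 55·t ≡ 4 − 10 = -6 (mod 19).
    Reduce coefficients mod 19: 17·t ≡ 13 (mod 19).
    The inverse of 17 mod 19 is 9 (since 17·9 = 153 = 8·19 + 1), so t ≡ 9·13 = 117 ≡ 3 (mod 19).
    Then x = 10 + 55·3 = 175, valid modulo lcm(55, 19) = 1045: x ≡ 175 (mod 1045).
  Combine with x ≡ 9 (mod 13); new modulus lcm = 13585.
    Write x = 175 + 1045·t and substitute into x ≡ 9 (mod 13): 1045·t ≡ 9 − 175 = -166 (mod 13).
    Reduce coefficients mod 13: 5·t ≡ 3 (mod 13).
    The inverse of 5 mod 13 is 8 (since 5·8 = 40 = 3·13 + 1), so t ≡ 8·3 = 24 ≡ 11 (mod 13).
    Then x = 175 + 1045·11 = 11670, valid modulo lcm(1045, 13) = 13585: x ≡ 11670 (mod 13585).
Verify against each original: 11670 mod 5 = 0, 11670 mod 11 = 10, 11670 mod 19 = 4, 11670 mod 13 = 9.

x ≡ 11670 (mod 13585).


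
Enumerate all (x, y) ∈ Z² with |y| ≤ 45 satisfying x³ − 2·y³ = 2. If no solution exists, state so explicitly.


The equation is x³ - 2y³ = 2. For fixed y, x³ = 2·y³ + 2, so a solution requires the RHS to be a perfect cube.
Strategy: iterate y from -45 to 45, compute RHS = 2·y³ + 2, and check whether it is a (positive or negative) perfect cube.
Check small values of y:
  y = 0: RHS = 2 is not a perfect cube.
  y = 1: RHS = 4 is not a perfect cube.
  y = -1: RHS = 0 = (0)³ ⇒ x = 0 works.
  y = 2: RHS = 18 is not a perfect cube.
  y = -2: RHS = -14 is not a perfect cube.
  y = 3: RHS = 56 is not a perfect cube.
  y = -3: RHS = -52 is not a perfect cube.
Continuing the search up to |y| = 45 finds no further solutions beyond those listed.
Collected solutions: (0, -1).

Solutions (with |y| ≤ 45): (0, -1).


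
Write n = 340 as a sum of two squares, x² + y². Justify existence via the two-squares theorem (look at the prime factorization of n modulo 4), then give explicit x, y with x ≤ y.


Step 1: Factor n = 340 = 2^2 · 5 · 17.
Step 2: Check the mod-4 condition on each prime factor: 2 = 2 (special); 5 ≡ 1 (mod 4), exponent 1; 17 ≡ 1 (mod 4), exponent 1.
All primes ≡ 3 (mod 4) appear to even exponent (or don't appear), so by the two-squares theorem n IS expressible as a sum of two squares.
Step 3: Build a representation. Group n = k² · m with k = 2 and m = 5 · 17 = 85 (a product of primes ≡ 1 (mod 4)); a representation of m scales to one of n via (k·x)² + (k·y)² = k²(x² + y²). Each prime p ≡ 1 (mod 4) is itself a sum of two squares; find a² by testing p − a² for a perfect square:
  5: 5 − 1² = 4 = 2² ⇒ 5 = 1² + 2².
  17: 17 − 1² = 16 = 4² ⇒ 17 = 1² + 4².
  Combine using the Brahmagupta–Fibonacci identity (a² + b²)(c² + d²) = (ac − bd)² + (ad + bc)² = (ac + bd)² + (ad − bc)²:
  5 · 17 = 85: from (1² + 2²)(1² + 4²), take (1·1 − 2·4, 1·4 + 2·1) = (1 − 8, 4 + 2) = (-7, 6); dropping signs (only squares matter) gives (7, 6); check 7² + 6² = 49 + 36 = 85 ✓.
  Scale by k = 2: (2·7, 2·6) = (14, 12).
Step 4: Order so x ≤ y and verify: 12² + 14² = 144 + 196 = 340 = n. ✓

n = 340 = 12² + 14² (one valid representation with x ≤ y).


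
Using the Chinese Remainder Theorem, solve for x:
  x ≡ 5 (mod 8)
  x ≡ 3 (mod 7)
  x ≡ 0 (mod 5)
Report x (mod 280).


Moduli 8, 7, 5 are pairwise coprime; by CRT there is a unique solution modulo M = 8 · 7 · 5 = 280.
Solve pairwise, accumulating the modulus:
  Start with x ≡ 5 (mod 8).
  Combine with x ≡ 3 (mod 7): since gcd(8, 7) = 1, we get a unique residue mod 56.
    Write x = 5 + 8·t and substitute into x ≡ 3 (mod 7): 8·t ≡ 3 − 5 = -2 (mod 7).
    Reduce coefficients mod 7: 1·t ≡ 5 (mod 7).
    So t ≡ 5 (mod 7).
    Then x = 5 + 8·5 = 45, valid modulo lcm(8, 7) = 56: x ≡ 45 (mod 56).
  Combine with x ≡ 0 (mod 5): since gcd(56, 5) = 1, we get a unique residue mod 280.
    Write x = 45 + 56·t and substitute into x ≡ 0 (mod 5): 56·t ≡ 0 − 45 = -45 (mod 5).
    Reduce coefficients mod 5: 1·t ≡ 0 (mod 5).
    So t ≡ 0 (mod 5).
    Then x = 45 + 56·0 = 45, valid modulo lcm(56, 5) = 280: x ≡ 45 (mod 280).
Verify: 45 mod 8 = 5 ✓, 45 mod 7 = 3 ✓, 45 mod 5 = 0 ✓.

x ≡ 45 (mod 280).


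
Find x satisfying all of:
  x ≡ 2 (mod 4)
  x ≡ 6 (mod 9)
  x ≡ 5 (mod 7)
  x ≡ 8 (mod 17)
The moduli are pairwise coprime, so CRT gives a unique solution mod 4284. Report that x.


Product of moduli M = 4 · 9 · 7 · 17 = 4284.
Merge one congruence at a time:
  Start: x ≡ 2 (mod 4).
  Combine with x ≡ 6 (mod 9); new modulus lcm = 36.
    Write x = 2 + 4·t and substitute into x ≡ 6 (mod 9): 4·t ≡ 6 − 2 = 4 (mod 9).
    The inverse of 4 mod 9 is 7 (since 4·7 = 28 = 3·9 + 1), so t ≡ 7·4 = 28 ≡ 1 (mod 9).
    Then x = 2 + 4·1 = 6, valid modulo lcm(4, 9) = 36: x ≡ 6 (mod 36).
  Combine with x ≡ 5 (mod 7); new modulus lcm = 252.
    Write x = 6 + 36·t and substitute into x ≡ 5 (mod 7): 36·t ≡ 5 − 6 = -1 (mod 7).
    Reduce coefficients mod 7: 1·t ≡ 6 (mod 7).
    So t ≡ 6 (mod 7).
    Then x = 6 + 36·6 = 222, valid modulo lcm(36, 7) = 252: x ≡ 222 (mod 252).
  Combine with x ≡ 8 (mod 17); new modulus lcm = 4284.
    Write x = 222 + 252·t and substitute into x ≡ 8 (mod 17): 252·t ≡ 8 − 222 = -214 (mod 17).
    Reduce coefficients mod 17: 14·t ≡ 7 (mod 17).
    The inverse of 14 mod 17 is 11 (since 14·11 = 154 = 9·17 + 1), so t ≡ 11·7 = 77 ≡ 9 (mod 17).
    Then x = 222 + 252·9 = 2490, valid modulo lcm(252, 17) = 4284: x ≡ 2490 (mod 4284).
Verify against each original: 2490 mod 4 = 2, 2490 mod 9 = 6, 2490 mod 7 = 5, 2490 mod 17 = 8.

x ≡ 2490 (mod 4284).


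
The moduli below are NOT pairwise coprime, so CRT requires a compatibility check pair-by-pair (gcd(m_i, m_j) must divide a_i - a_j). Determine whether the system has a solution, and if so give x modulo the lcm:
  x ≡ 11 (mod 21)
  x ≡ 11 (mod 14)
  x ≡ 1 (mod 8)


Moduli 21, 14, 8 are not pairwise coprime, so CRT works modulo lcm(m_i) when all pairwise compatibility conditions hold.
Pairwise compatibility: gcd(m_i, m_j) must divide a_i - a_j for every pair.
Merge one congruence at a time:
  Start: x ≡ 11 (mod 21).
  Combine with x ≡ 11 (mod 14): gcd(21, 14) = 7; 11 - 11 = 0, which IS divisible by 7, so compatible.
    Write x = 11 + 21·t and substitute into x ≡ 11 (mod 14): 21·t ≡ 11 − 11 = 0 (mod 14).
    Divide the congruence (and modulus) by g = 7: 3·t ≡ 0 (mod 2).
    Reduce coefficients mod 2: 1·t ≡ 0 (mod 2).
    So t ≡ 0 (mod 2).
    Then x = 11 + 21·0 = 11, valid modulo lcm(21, 14) = 42: x ≡ 11 (mod 42).
  Combine with x ≡ 1 (mod 8): gcd(42, 8) = 2; 1 - 11 = -10, which IS divisible by 2, so compatible.
    Write x = 11 + 42·t and substitute into x ≡ 1 (mod 8): 42·t ≡ 1 − 11 = -10 (mod 8).
    Divide the congruence (and modulus) by g = 2: 21·t ≡ -5 (mod 4).
    Reduce coefficients mod 4: 1·t ≡ 3 (mod 4).
    So t ≡ 3 (mod 4).
    Then x = 11 + 42·3 = 137, valid modulo lcm(42, 8) = 168: x ≡ 137 (mod 168).
Verify: 137 mod 21 = 11, 137 mod 14 = 11, 137 mod 8 = 1.

x ≡ 137 (mod 168).


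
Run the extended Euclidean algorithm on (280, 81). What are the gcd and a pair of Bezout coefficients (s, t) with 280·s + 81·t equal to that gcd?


Euclidean algorithm on (280, 81) — divide until remainder is 0:
  280 = 3 · 81 + 37
  81 = 2 · 37 + 7
  37 = 5 · 7 + 2
  7 = 3 · 2 + 1
  2 = 2 · 1 + 0
gcd(280, 81) = 1.
Track Bezout coefficients alongside the remainders: start with r₀ = 280 = a·1 + b·0 (s = 1, t = 0) and r₁ = 81 = a·0 + b·1 (s = 0, t = 1); each new remainder r_{k+1} = r_{k-1} − q_k·r_k inherits s_{k+1} = s_{k-1} − q_k·s_k, t_{k+1} = t_{k-1} − q_k·t_k, so r_k = a·s_k + b·t_k at every step:
  q = 3: r = 37, s = 1 − 3·0 = 1, t = 0 − 3·1 = -3  (check: 280·1 + 81·(-3) = 37)
  q = 2: r = 7, s = 0 − 2·1 = -2, t = 1 − 2·(-3) = 7  (check: 280·(-2) + 81·7 = 7)
  q = 5: r = 2, s = 1 − 5·(-2) = 11, t = -3 − 5·7 = -38  (check: 280·11 + 81·(-38) = 2)
  q = 3: r = 1, s = -2 − 3·11 = -35, t = 7 − 3·(-38) = 121  (check: 280·(-35) + 81·121 = 1)
The row with r = 1 (the gcd) gives the Bezout coefficients s = -35, t = 121.
Result: 280 · (-35) + 81 · (121) = 1.

gcd(280, 81) = 1; s = -35, t = 121 (check: 280·(-35) + 81·121 = 1).


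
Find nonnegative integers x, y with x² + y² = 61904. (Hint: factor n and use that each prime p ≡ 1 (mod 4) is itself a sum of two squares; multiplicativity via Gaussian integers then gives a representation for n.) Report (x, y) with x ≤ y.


Step 1: Factor n = 61904 = 2^4 · 53 · 73.
Step 2: Check the mod-4 condition on each prime factor: 2 = 2 (special); 53 ≡ 1 (mod 4), exponent 1; 73 ≡ 1 (mod 4), exponent 1.
All primes ≡ 3 (mod 4) appear to even exponent (or don't appear), so by the two-squares theorem n IS expressible as a sum of two squares.
Step 3: Build a representation. Group n = k² · m with k = 4 and m = 53 · 73 = 3869 (a product of primes ≡ 1 (mod 4)); a representation of m scales to one of n via (k·x)² + (k·y)² = k²(x² + y²). Each prime p ≡ 1 (mod 4) is itself a sum of two squares; find a² by testing p − a² for a perfect square:
  53: 53 − 1² = 52, 53 − 2² = 49 = 7² ⇒ 53 = 2² + 7².
  73: 73 − 1² = 72, 73 − 2² = 69, 73 − 3² = 64 = 8² ⇒ 73 = 3² + 8².
  Combine using the Brahmagupta–Fibonacci identity (a² + b²)(c² + d²) = (ac − bd)² + (ad + bc)² = (ac + bd)² + (ad − bc)²:
  53 · 73 = 3869: from (2² + 7²)(3² + 8²), take (2·3 − 7·8, 2·8 + 7·3) = (6 − 56, 16 + 21) = (-50, 37); dropping signs (only squares matter) gives (50, 37); check 50² + 37² = 2500 + 1369 = 3869 ✓.
  Scale by k = 4: (4·50, 4·37) = (200, 148).
Step 4: Order so x ≤ y and verify: 148² + 200² = 21904 + 40000 = 61904 = n. ✓

n = 61904 = 148² + 200² (one valid representation with x ≤ y).


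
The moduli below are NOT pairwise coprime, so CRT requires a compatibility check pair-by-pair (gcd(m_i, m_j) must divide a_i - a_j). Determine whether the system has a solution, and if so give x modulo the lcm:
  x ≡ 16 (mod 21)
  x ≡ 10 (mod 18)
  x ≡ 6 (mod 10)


Moduli 21, 18, 10 are not pairwise coprime, so CRT works modulo lcm(m_i) when all pairwise compatibility conditions hold.
Pairwise compatibility: gcd(m_i, m_j) must divide a_i - a_j for every pair.
Merge one congruence at a time:
  Start: x ≡ 16 (mod 21).
  Combine with x ≡ 10 (mod 18): gcd(21, 18) = 3; 10 - 16 = -6, which IS divisible by 3, so compatible.
    Write x = 16 + 21·t and substitute into x ≡ 10 (mod 18): 21·t ≡ 10 − 16 = -6 (mod 18).
    Divide the congruence (and modulus) by g = 3: 7·t ≡ -2 (mod 6).
    Reduce coefficients mod 6: 1·t ≡ 4 (mod 6).
    So t ≡ 4 (mod 6).
    Then x = 16 + 21·4 = 100, valid modulo lcm(21, 18) = 126: x ≡ 100 (mod 126).
  Combine with x ≡ 6 (mod 10): gcd(126, 10) = 2; 6 - 100 = -94, which IS divisible by 2, so compatible.
    Write x = 100 + 126·t and substitute into x ≡ 6 (mod 10): 126·t ≡ 6 − 100 = -94 (mod 10).
    Divide the congruence (and modulus) by g = 2: 63·t ≡ -47 (mod 5).
    Reduce coefficients mod 5: 3·t ≡ 3 (mod 5).
    The inverse of 3 mod 5 is 2 (since 3·2 = 6 = 1·5 + 1), so t ≡ 2·3 = 6 ≡ 1 (mod 5).
    Then x = 100 + 126·1 = 226, valid modulo lcm(126, 10) = 630: x ≡ 226 (mod 630).
Verify: 226 mod 21 = 16, 226 mod 18 = 10, 226 mod 10 = 6.

x ≡ 226 (mod 630).


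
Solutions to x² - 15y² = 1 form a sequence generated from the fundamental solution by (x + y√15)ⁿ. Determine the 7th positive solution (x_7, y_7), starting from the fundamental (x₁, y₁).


Step 1: Find the fundamental solution (x₁, y₁) of x² - 15y² = 1.
  Expand √15 as a continued fraction. a₀ = ⌊√15⌋ = 3; iterate m_{k+1} = d_k·a_k − m_k, d_{k+1} = (15 − m_{k+1}²)/d_k, a_{k+1} = ⌊(a₀ + m_{k+1})/d_{k+1}⌋ (starting m₀ = 0, d₀ = 1), with convergents p_k = a_k·p_{k-1} + p_{k-2}, q_k = a_k·q_{k-1} + q_{k-2} (p₋₁ = 1, q₋₁ = 0):
  k = 0: a₀ = 3; p₀/q₀ = 3/1; p₀² − 15·q₀² = 9 − 15 = -6.
  k = 1: m = 3, d = 6, a = ⌊(3 + 3)/6⌋ = 1; p/q = (1·3 + 1)/(1·1 + 0) = 4/1; p² − 15·q² = 16 − 15 = 1.
  The first convergent with p² − 15·q² = 1 gives the fundamental solution (x₁, y₁) = (4, 1).
Step 2: Apply the recurrence (x_{n+1}, y_{n+1}) = (x₁x_n + 15y₁y_n, x₁y_n + y₁x_n) repeatedly.
  From (x_1, y_1) = (4, 1): x_2 = 4·4 + 15·1·1 = 31; y_2 = 4·1 + 1·4 = 8.
  From (x_2, y_2) = (31, 8): x_3 = 4·31 + 15·1·8 = 244; y_3 = 4·8 + 1·31 = 63.
  From (x_3, y_3) = (244, 63): x_4 = 4·244 + 15·1·63 = 1921; y_4 = 4·63 + 1·244 = 496.
  From (x_4, y_4) = (1921, 496): x_5 = 4·1921 + 15·1·496 = 15124; y_5 = 4·496 + 1·1921 = 3905.
  From (x_5, y_5) = (15124, 3905): x_6 = 4·15124 + 15·1·3905 = 119071; y_6 = 4·3905 + 1·15124 = 30744.
  From (x_6, y_6) = (119071, 30744): x_7 = 4·119071 + 15·1·30744 = 937444; y_7 = 4·30744 + 1·119071 = 242047.
Step 3: Verify x_7² - 15·y_7² = 878801253136 - 878801253135 = 1 (should be 1). ✓

(x_1, y_1) = (4, 1); (x_7, y_7) = (937444, 242047).


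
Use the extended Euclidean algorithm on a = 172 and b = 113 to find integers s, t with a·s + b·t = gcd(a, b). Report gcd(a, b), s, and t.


Euclidean algorithm on (172, 113) — divide until remainder is 0:
  172 = 1 · 113 + 59
  113 = 1 · 59 + 54
  59 = 1 · 54 + 5
  54 = 10 · 5 + 4
  5 = 1 · 4 + 1
  4 = 4 · 1 + 0
gcd(172, 113) = 1.
Track Bezout coefficients alongside the remainders: start with r₀ = 172 = a·1 + b·0 (s = 1, t = 0) and r₁ = 113 = a·0 + b·1 (s = 0, t = 1); each new remainder r_{k+1} = r_{k-1} − q_k·r_k inherits s_{k+1} = s_{k-1} − q_k·s_k, t_{k+1} = t_{k-1} − q_k·t_k, so r_k = a·s_k + b·t_k at every step:
  q = 1: r = 59, s = 1 − 1·0 = 1, t = 0 − 1·1 = -1  (check: 172·1 + 113·(-1) = 59)
  q = 1: r = 54, s = 0 − 1·1 = -1, t = 1 − 1·(-1) = 2  (check: 172·(-1) + 113·2 = 54)
  q = 1: r = 5, s = 1 − 1·(-1) = 2, t = -1 − 1·2 = -3  (check: 172·2 + 113·(-3) = 5)
  q = 10: r = 4, s = -1 − 10·2 = -21, t = 2 − 10·(-3) = 32  (check: 172·(-21) + 113·32 = 4)
  q = 1: r = 1, s = 2 − 1·(-21) = 23, t = -3 − 1·32 = -35  (check: 172·23 + 113·(-35) = 1)
The row with r = 1 (the gcd) gives the Bezout coefficients s = 23, t = -35.
Result: 172 · (23) + 113 · (-35) = 1.

gcd(172, 113) = 1; s = 23, t = -35 (check: 172·23 + 113·(-35) = 1).


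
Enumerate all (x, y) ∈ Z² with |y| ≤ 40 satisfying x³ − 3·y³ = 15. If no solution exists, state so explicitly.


The equation is x³ - 3y³ = 15. For fixed y, x³ = 3·y³ + 15, so a solution requires the RHS to be a perfect cube.
Strategy: iterate y from -40 to 40, compute RHS = 3·y³ + 15, and check whether it is a (positive or negative) perfect cube.
Check small values of y:
  y = 0: RHS = 15 is not a perfect cube.
  y = 1: RHS = 18 is not a perfect cube.
  y = -1: RHS = 12 is not a perfect cube.
  y = 2: RHS = 39 is not a perfect cube.
  y = -2: RHS = -9 is not a perfect cube.
  y = 3: RHS = 96 is not a perfect cube.
  y = -3: RHS = -66 is not a perfect cube.
Continuing the search up to |y| = 40 finds no solutions either.
No (x, y) in the scanned range satisfies the equation.

No integer solutions with |y| ≤ 40.


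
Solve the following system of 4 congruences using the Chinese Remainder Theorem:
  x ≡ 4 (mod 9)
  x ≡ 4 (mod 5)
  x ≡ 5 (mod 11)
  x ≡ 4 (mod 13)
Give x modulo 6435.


Product of moduli M = 9 · 5 · 11 · 13 = 6435.
Merge one congruence at a time:
  Start: x ≡ 4 (mod 9).
  Combine with x ≡ 4 (mod 5); new modulus lcm = 45.
    Write x = 4 + 9·t and substitute into x ≡ 4 (mod 5): 9·t ≡ 4 − 4 = 0 (mod 5).
    Reduce coefficients mod 5: 4·t ≡ 0 (mod 5).
    The inverse of 4 mod 5 is 4 (since 4·4 = 16 = 3·5 + 1), so t ≡ 4·0 = 0 ≡ 0 (mod 5).
    Then x = 4 + 9·0 = 4, valid modulo lcm(9, 5) = 45: x ≡ 4 (mod 45).
  Combine with x ≡ 5 (mod 11); new modulus lcm = 495.
    Write x = 4 + 45·t and substitute into x ≡ 5 (mod 11): 45·t ≡ 5 − 4 = 1 (mod 11).
    Reduce coefficients mod 11: 1·t ≡ 1 (mod 11).
    So t ≡ 1 (mod 11).
    Then x = 4 + 45·1 = 49, valid modulo lcm(45, 11) = 495: x ≡ 49 (mod 495).
  Combine with x ≡ 4 (mod 13); new modulus lcm = 6435.
    Write x = 49 + 495·t and substitute into x ≡ 4 (mod 13): 495·t ≡ 4 − 49 = -45 (mod 13).
    Reduce coefficients mod 13: 1·t ≡ 7 (mod 13).
    So t ≡ 7 (mod 13).
    Then x = 49 + 495·7 = 3514, valid modulo lcm(495, 13) = 6435: x ≡ 3514 (mod 6435).
Verify against each original: 3514 mod 9 = 4, 3514 mod 5 = 4, 3514 mod 11 = 5, 3514 mod 13 = 4.

x ≡ 3514 (mod 6435).


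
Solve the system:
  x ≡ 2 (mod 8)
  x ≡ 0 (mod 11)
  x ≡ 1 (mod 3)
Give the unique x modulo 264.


Moduli 8, 11, 3 are pairwise coprime; by CRT there is a unique solution modulo M = 8 · 11 · 3 = 264.
Solve pairwise, accumulating the modulus:
  Start with x ≡ 2 (mod 8).
  Combine with x ≡ 0 (mod 11): since gcd(8, 11) = 1, we get a unique residue mod 88.
    Write x = 2 + 8·t and substitute into x ≡ 0 (mod 11): 8·t ≡ 0 − 2 = -2 (mod 11).
    Reduce coefficients mod 11: 8·t ≡ 9 (mod 11).
    The inverse of 8 mod 11 is 7 (since 8·7 = 56 = 5·11 + 1), so t ≡ 7·9 = 63 ≡ 8 (mod 11).
    Then x = 2 + 8·8 = 66, valid modulo lcm(8, 11) = 88: x ≡ 66 (mod 88).
  Combine with x ≡ 1 (mod 3): since gcd(88, 3) = 1, we get a unique residue mod 264.
    Write x = 66 + 88·t and substitute into x ≡ 1 (mod 3): 88·t ≡ 1 − 66 = -65 (mod 3).
    Reduce coefficients mod 3: 1·t ≡ 1 (mod 3).
    So t ≡ 1 (mod 3).
    Then x = 66 + 88·1 = 154, valid modulo lcm(88, 3) = 264: x ≡ 154 (mod 264).
Verify: 154 mod 8 = 2 ✓, 154 mod 11 = 0 ✓, 154 mod 3 = 1 ✓.

x ≡ 154 (mod 264).


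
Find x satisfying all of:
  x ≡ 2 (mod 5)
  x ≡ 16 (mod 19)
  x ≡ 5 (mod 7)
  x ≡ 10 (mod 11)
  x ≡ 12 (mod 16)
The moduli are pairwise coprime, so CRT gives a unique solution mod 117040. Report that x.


Product of moduli M = 5 · 19 · 7 · 11 · 16 = 117040.
Merge one congruence at a time:
  Start: x ≡ 2 (mod 5).
  Combine with x ≡ 16 (mod 19); new modulus lcm = 95.
    Write x = 2 + 5·t and substitute into x ≡ 16 (mod 19): 5·t ≡ 16 − 2 = 14 (mod 19).
    The inverse of 5 mod 19 is 4 (since 5·4 = 20 = 1·19 + 1), so t ≡ 4·14 = 56 ≡ 18 (mod 19).
    Then x = 2 + 5·18 = 92, valid modulo lcm(5, 19) = 95: x ≡ 92 (mod 95).
  Combine with x ≡ 5 (mod 7); new modulus lcm = 665.
    Write x = 92 + 95·t and substitute into x ≡ 5 (mod 7): 95·t ≡ 5 − 92 = -87 (mod 7).
    Reduce coefficients mod 7: 4·t ≡ 4 (mod 7).
    The inverse of 4 mod 7 is 2 (since 4·2 = 8 = 1·7 + 1), so t ≡ 2·4 = 8 ≡ 1 (mod 7).
    Then x = 92 + 95·1 = 187, valid modulo lcm(95, 7) = 665: x ≡ 187 (mod 665).
  Combine with x ≡ 10 (mod 11); new modulus lcm = 7315.
    Write x = 187 + 665·t and substitute into x ≡ 10 (mod 11): 665·t ≡ 10 − 187 = -177 (mod 11).
    Reduce coefficients mod 11: 5·t ≡ 10 (mod 11).
    The inverse of 5 mod 11 is 9 (since 5·9 = 45 = 4·11 + 1), so t ≡ 9·10 = 90 ≡ 2 (mod 11).
    Then x = 187 + 665·2 = 1517, valid modulo lcm(665, 11) = 7315: x ≡ 1517 (mod 7315).
  Combine with x ≡ 12 (mod 16); new modulus lcm = 117040.
    Write x = 1517 + 7315·t and substitute into x ≡ 12 (mod 16): 7315·t ≡ 12 − 1517 = -1505 (mod 16).
    Reduce coefficients mod 16: 3·t ≡ 15 (mod 16).
    The inverse of 3 mod 16 is 11 (since 3·11 = 33 = 2·16 + 1), so t ≡ 11·15 = 165 ≡ 5 (mod 16).
    Then x = 1517 + 7315·5 = 38092, valid modulo lcm(7315, 16) = 117040: x ≡ 38092 (mod 117040).
Verify against each original: 38092 mod 5 = 2, 38092 mod 19 = 16, 38092 mod 7 = 5, 38092 mod 11 = 10, 38092 mod 16 = 12.

x ≡ 38092 (mod 117040).


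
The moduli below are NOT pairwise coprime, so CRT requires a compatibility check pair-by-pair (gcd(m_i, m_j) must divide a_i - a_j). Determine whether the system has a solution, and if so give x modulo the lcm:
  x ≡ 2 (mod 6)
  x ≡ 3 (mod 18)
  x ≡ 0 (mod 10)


Moduli 6, 18, 10 are not pairwise coprime, so CRT works modulo lcm(m_i) when all pairwise compatibility conditions hold.
Pairwise compatibility: gcd(m_i, m_j) must divide a_i - a_j for every pair.
Merge one congruence at a time:
  Start: x ≡ 2 (mod 6).
  Combine with x ≡ 3 (mod 18): gcd(6, 18) = 6, and 3 - 2 = 1 is NOT divisible by 6.
    ⇒ system is inconsistent (no integer solution).

No solution (the system is inconsistent).


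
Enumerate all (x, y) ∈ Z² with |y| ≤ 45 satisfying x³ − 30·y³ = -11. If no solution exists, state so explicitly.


The equation is x³ - 30y³ = -11. For fixed y, x³ = 30·y³ − 11, so a solution requires the RHS to be a perfect cube.
Strategy: iterate y from -45 to 45, compute RHS = 30·y³ − 11, and check whether it is a (positive or negative) perfect cube.
Check small values of y:
  y = 0: RHS = -11 is not a perfect cube.
  y = 1: RHS = 19 is not a perfect cube.
  y = -1: RHS = -41 is not a perfect cube.
  y = 2: RHS = 229 is not a perfect cube.
  y = -2: RHS = -251 is not a perfect cube.
  y = 3: RHS = 799 is not a perfect cube.
  y = -3: RHS = -821 is not a perfect cube.
Continuing the search up to |y| = 45 finds no solutions either.
No (x, y) in the scanned range satisfies the equation.

No integer solutions with |y| ≤ 45.


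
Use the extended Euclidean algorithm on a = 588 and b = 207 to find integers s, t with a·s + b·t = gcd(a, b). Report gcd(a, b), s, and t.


Euclidean algorithm on (588, 207) — divide until remainder is 0:
  588 = 2 · 207 + 174
  207 = 1 · 174 + 33
  174 = 5 · 33 + 9
  33 = 3 · 9 + 6
  9 = 1 · 6 + 3
  6 = 2 · 3 + 0
gcd(588, 207) = 3.
Track Bezout coefficients alongside the remainders: start with r₀ = 588 = a·1 + b·0 (s = 1, t = 0) and r₁ = 207 = a·0 + b·1 (s = 0, t = 1); each new remainder r_{k+1} = r_{k-1} − q_k·r_k inherits s_{k+1} = s_{k-1} − q_k·s_k, t_{k+1} = t_{k-1} − q_k·t_k, so r_k = a·s_k + b·t_k at every step:
  q = 2: r = 174, s = 1 − 2·0 = 1, t = 0 − 2·1 = -2  (check: 588·1 + 207·(-2) = 174)
  q = 1: r = 33, s = 0 − 1·1 = -1, t = 1 − 1·(-2) = 3  (check: 588·(-1) + 207·3 = 33)
  q = 5: r = 9, s = 1 − 5·(-1) = 6, t = -2 − 5·3 = -17  (check: 588·6 + 207·(-17) = 9)
  q = 3: r = 6, s = -1 − 3·6 = -19, t = 3 − 3·(-17) = 54  (check: 588·(-19) + 207·54 = 6)
  q = 1: r = 3, s = 6 − 1·(-19) = 25, t = -17 − 1·54 = -71  (check: 588·25 + 207·(-71) = 3)
The row with r = 3 (the gcd) gives the Bezout coefficients s = 25, t = -71.
Result: 588 · (25) + 207 · (-71) = 3.

gcd(588, 207) = 3; s = 25, t = -71 (check: 588·25 + 207·(-71) = 3).


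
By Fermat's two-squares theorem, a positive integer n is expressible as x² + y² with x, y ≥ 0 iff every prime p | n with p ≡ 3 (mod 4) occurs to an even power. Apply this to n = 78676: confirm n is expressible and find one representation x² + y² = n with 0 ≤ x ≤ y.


Step 1: Factor n = 78676 = 2^2 · 13 · 17 · 89.
Step 2: Check the mod-4 condition on each prime factor: 2 = 2 (special); 13 ≡ 1 (mod 4), exponent 1; 17 ≡ 1 (mod 4), exponent 1; 89 ≡ 1 (mod 4), exponent 1.
All primes ≡ 3 (mod 4) appear to even exponent (or don't appear), so by the two-squares theorem n IS expressible as a sum of two squares.
Step 3: Build a representation. Group n = k² · m with k = 2 and m = 13 · 17 · 89 = 19669 (a product of primes ≡ 1 (mod 4)); a representation of m scales to one of n via (k·x)² + (k·y)² = k²(x² + y²). Each prime p ≡ 1 (mod 4) is itself a sum of two squares; find a² by testing p − a² for a perfect square:
  13: 13 − 1² = 12, 13 − 2² = 9 = 3² ⇒ 13 = 2² + 3².
  17: 17 − 1² = 16 = 4² ⇒ 17 = 1² + 4².
  89: 89 − 1² = 88, 89 − 2² = 85, 89 − 3² = 80, 89 − 4² = 73, 89 − 5² = 64 = 8² ⇒ 89 = 5² + 8².
  Combine using the Brahmagupta–Fibonacci identity (a² + b²)(c² + d²) = (ac − bd)² + (ad + bc)² = (ac + bd)² + (ad − bc)²:
  13 · 17 = 221: from (2² + 3²)(1² + 4²), take (2·1 − 3·4, 2·4 + 3·1) = (2 − 12, 8 + 3) = (-10, 11); dropping signs (only squares matter) gives (10, 11); check 10² + 11² = 100 + 121 = 221 ✓.
  221 · 89 = 19669: from (10² + 11²)(5² + 8²), take (10·5 − 11·8, 10·8 + 11·5) = (50 − 88, 80 + 55) = (-38, 135); dropping signs (only squares matter) gives (38, 135); check 38² + 135² = 1444 + 18225 = 19669 ✓.
  Scale by k = 2: (2·38, 2·135) = (76, 270).
Step 4: Order so x ≤ y and verify: 76² + 270² = 5776 + 72900 = 78676 = n. ✓

n = 78676 = 76² + 270² (one valid representation with x ≤ y).


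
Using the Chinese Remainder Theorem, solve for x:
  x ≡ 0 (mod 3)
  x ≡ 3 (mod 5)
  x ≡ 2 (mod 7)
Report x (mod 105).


Moduli 3, 5, 7 are pairwise coprime; by CRT there is a unique solution modulo M = 3 · 5 · 7 = 105.
Solve pairwise, accumulating the modulus:
  Start with x ≡ 0 (mod 3).
  Combine with x ≡ 3 (mod 5): since gcd(3, 5) = 1, we get a unique residue mod 15.
    Write x = 0 + 3·t and substitute into x ≡ 3 (mod 5): 3·t ≡ 3 − 0 = 3 (mod 5).
    The inverse of 3 mod 5 is 2 (since 3·2 = 6 = 1·5 + 1), so t ≡ 2·3 = 6 ≡ 1 (mod 5).
    Then x = 0 + 3·1 = 3, valid modulo lcm(3, 5) = 15: x ≡ 3 (mod 15).
  Combine with x ≡ 2 (mod 7): since gcd(15, 7) = 1, we get a unique residue mod 105.
    Write x = 3 + 15·t and substitute into x ≡ 2 (mod 7): 15·t ≡ 2 − 3 = -1 (mod 7).
    Reduce coefficients mod 7: 1·t ≡ 6 (mod 7).
    So t ≡ 6 (mod 7).
    Then x = 3 + 15·6 = 93, valid modulo lcm(15, 7) = 105: x ≡ 93 (mod 105).
Verify: 93 mod 3 = 0 ✓, 93 mod 5 = 3 ✓, 93 mod 7 = 2 ✓.

x ≡ 93 (mod 105).


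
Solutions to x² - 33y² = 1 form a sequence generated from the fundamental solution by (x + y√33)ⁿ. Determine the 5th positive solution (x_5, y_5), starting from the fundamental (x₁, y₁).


Step 1: Find the fundamental solution (x₁, y₁) of x² - 33y² = 1.
  Expand √33 as a continued fraction. a₀ = ⌊√33⌋ = 5; iterate m_{k+1} = d_k·a_k − m_k, d_{k+1} = (33 − m_{k+1}²)/d_k, a_{k+1} = ⌊(a₀ + m_{k+1})/d_{k+1}⌋ (starting m₀ = 0, d₀ = 1), with convergents p_k = a_k·p_{k-1} + p_{k-2}, q_k = a_k·q_{k-1} + q_{k-2} (p₋₁ = 1, q₋₁ = 0):
  k = 0: a₀ = 5; p₀/q₀ = 5/1; p₀² − 33·q₀² = 25 − 33 = -8.
  k = 1: m = 5, d = 8, a = ⌊(5 + 5)/8⌋ = 1; p/q = (1·5 + 1)/(1·1 + 0) = 6/1; p² − 33·q² = 36 − 33 = 3.
  k = 2: m = 3, d = 3, a = ⌊(5 + 3)/3⌋ = 2; p/q = (2·6 + 5)/(2·1 + 1) = 17/3; p² − 33·q² = 289 − 297 = -8.
  k = 3: m = 3, d = 8, a = ⌊(5 + 3)/8⌋ = 1; p/q = (1·17 + 6)/(1·3 + 1) = 23/4; p² − 33·q² = 529 − 528 = 1.
  The first convergent with p² − 33·q² = 1 gives the fundamental solution (x₁, y₁) = (23, 4).
Step 2: Apply the recurrence (x_{n+1}, y_{n+1}) = (x₁x_n + 33y₁y_n, x₁y_n + y₁x_n) repeatedly.
  From (x_1, y_1) = (23, 4): x_2 = 23·23 + 33·4·4 = 1057; y_2 = 23·4 + 4·23 = 184.
  From (x_2, y_2) = (1057, 184): x_3 = 23·1057 + 33·4·184 = 48599; y_3 = 23·184 + 4·1057 = 8460.
  From (x_3, y_3) = (48599, 8460): x_4 = 23·48599 + 33·4·8460 = 2234497; y_4 = 23·8460 + 4·48599 = 388976.
  From (x_4, y_4) = (2234497, 388976): x_5 = 23·2234497 + 33·4·388976 = 102738263; y_5 = 23·388976 + 4·2234497 = 17884436.
Step 3: Verify x_5² - 33·y_5² = 10555150684257169 - 10555150684257168 = 1 (should be 1). ✓

(x_1, y_1) = (23, 4); (x_5, y_5) = (102738263, 17884436).


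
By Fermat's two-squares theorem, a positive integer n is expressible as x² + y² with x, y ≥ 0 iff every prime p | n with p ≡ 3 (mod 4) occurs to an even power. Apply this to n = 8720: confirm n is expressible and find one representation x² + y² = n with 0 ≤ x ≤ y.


Step 1: Factor n = 8720 = 2^4 · 5 · 109.
Step 2: Check the mod-4 condition on each prime factor: 2 = 2 (special); 5 ≡ 1 (mod 4), exponent 1; 109 ≡ 1 (mod 4), exponent 1.
All primes ≡ 3 (mod 4) appear to even exponent (or don't appear), so by the two-squares theorem n IS expressible as a sum of two squares.
Step 3: Build a representation. Group n = k² · m with k = 4 and m = 5 · 109 = 545 (a product of primes ≡ 1 (mod 4)); a representation of m scales to one of n via (k·x)² + (k·y)² = k²(x² + y²). Each prime p ≡ 1 (mod 4) is itself a sum of two squares; find a² by testing p − a² for a perfect square:
  5: 5 − 1² = 4 = 2² ⇒ 5 = 1² + 2².
  109: 109 − 1² = 108, 109 − 2² = 105, 109 − 3² = 100 = 10² ⇒ 109 = 3² + 10².
  Combine using the Brahmagupta–Fibonacci identity (a² + b²)(c² + d²) = (ac − bd)² + (ad + bc)² = (ac + bd)² + (ad − bc)²:
  5 · 109 = 545: from (1² + 2²)(3² + 10²), take (1·3 − 2·10, 1·10 + 2·3) = (3 − 20, 10 + 6) = (-17, 16); dropping signs (only squares matter) gives (17, 16); check 17² + 16² = 289 + 256 = 545 ✓.
  Scale by k = 4: (4·17, 4·16) = (68, 64).
Step 4: Order so x ≤ y and verify: 64² + 68² = 4096 + 4624 = 8720 = n. ✓

n = 8720 = 64² + 68² (one valid representation with x ≤ y).


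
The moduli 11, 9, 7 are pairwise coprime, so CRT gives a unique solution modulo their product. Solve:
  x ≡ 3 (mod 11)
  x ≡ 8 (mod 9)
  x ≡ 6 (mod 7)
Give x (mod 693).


Moduli 11, 9, 7 are pairwise coprime; by CRT there is a unique solution modulo M = 11 · 9 · 7 = 693.
Solve pairwise, accumulating the modulus:
  Start with x ≡ 3 (mod 11).
  Combine with x ≡ 8 (mod 9): since gcd(11, 9) = 1, we get a unique residue mod 99.
    Write x = 3 + 11·t and substitute into x ≡ 8 (mod 9): 11·t ≡ 8 − 3 = 5 (mod 9).
    Reduce coefficients mod 9: 2·t ≡ 5 (mod 9).
    The inverse of 2 mod 9 is 5 (since 2·5 = 10 = 1·9 + 1), so t ≡ 5·5 = 25 ≡ 7 (mod 9).
    Then x = 3 + 11·7 = 80, valid modulo lcm(11, 9) = 99: x ≡ 80 (mod 99).
  Combine with x ≡ 6 (mod 7): since gcd(99, 7) = 1, we get a unique residue mod 693.
    Write x = 80 + 99·t and substitute into x ≡ 6 (mod 7): 99·t ≡ 6 − 80 = -74 (mod 7).
    Reduce coefficients mod 7: 1·t ≡ 3 (mod 7).
    So t ≡ 3 (mod 7).
    Then x = 80 + 99·3 = 377, valid modulo lcm(99, 7) = 693: x ≡ 377 (mod 693).
Verify: 377 mod 11 = 3 ✓, 377 mod 9 = 8 ✓, 377 mod 7 = 6 ✓.

x ≡ 377 (mod 693).


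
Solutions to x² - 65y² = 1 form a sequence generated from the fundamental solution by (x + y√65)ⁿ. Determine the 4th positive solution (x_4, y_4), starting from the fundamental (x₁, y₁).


Step 1: Find the fundamental solution (x₁, y₁) of x² - 65y² = 1.
  Expand √65 as a continued fraction. a₀ = ⌊√65⌋ = 8; iterate m_{k+1} = d_k·a_k − m_k, d_{k+1} = (65 − m_{k+1}²)/d_k, a_{k+1} = ⌊(a₀ + m_{k+1})/d_{k+1}⌋ (starting m₀ = 0, d₀ = 1), with convergents p_k = a_k·p_{k-1} + p_{k-2}, q_k = a_k·q_{k-1} + q_{k-2} (p₋₁ = 1, q₋₁ = 0):
  k = 0: a₀ = 8; p₀/q₀ = 8/1; p₀² − 65·q₀² = 64 − 65 = -1.
  k = 1: m = 8, d = 1, a = ⌊(8 + 8)/1⌋ = 16; p/q = (16·8 + 1)/(16·1 + 0) = 129/16; p² − 65·q² = 16641 − 16640 = 1.
  The first convergent with p² − 65·q² = 1 gives the fundamental solution (x₁, y₁) = (129, 16).
Step 2: Apply the recurrence (x_{n+1}, y_{n+1}) = (x₁x_n + 65y₁y_n, x₁y_n + y₁x_n) repeatedly.
  From (x_1, y_1) = (129, 16): x_2 = 129·129 + 65·16·16 = 33281; y_2 = 129·16 + 16·129 = 4128.
  From (x_2, y_2) = (33281, 4128): x_3 = 129·33281 + 65·16·4128 = 8586369; y_3 = 129·4128 + 16·33281 = 1065008.
  From (x_3, y_3) = (8586369, 1065008): x_4 = 129·8586369 + 65·16·1065008 = 2215249921; y_4 = 129·1065008 + 16·8586369 = 274767936.
Step 3: Verify x_4² - 65·y_4² = 4907332212490506241 - 4907332212490506240 = 1 (should be 1). ✓

(x_1, y_1) = (129, 16); (x_4, y_4) = (2215249921, 274767936).


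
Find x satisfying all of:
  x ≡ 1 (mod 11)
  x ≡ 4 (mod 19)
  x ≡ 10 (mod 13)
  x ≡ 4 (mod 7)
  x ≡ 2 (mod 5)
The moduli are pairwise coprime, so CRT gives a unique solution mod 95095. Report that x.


Product of moduli M = 11 · 19 · 13 · 7 · 5 = 95095.
Merge one congruence at a time:
  Start: x ≡ 1 (mod 11).
  Combine with x ≡ 4 (mod 19); new modulus lcm = 209.
    Write x = 1 + 11·t and substitute into x ≡ 4 (mod 19): 11·t ≡ 4 − 1 = 3 (mod 19).
    The inverse of 11 mod 19 is 7 (since 11·7 = 77 = 4·19 + 1), so t ≡ 7·3 = 21 ≡ 2 (mod 19).
    Then x = 1 + 11·2 = 23, valid modulo lcm(11, 19) = 209: x ≡ 23 (mod 209).
  Combine with x ≡ 10 (mod 13); new modulus lcm = 2717.
    Write x = 23 + 209·t and substitute into x ≡ 10 (mod 13): 209·t ≡ 10 − 23 = -13 (mod 13).
    Reduce coefficients mod 13: 1·t ≡ 0 (mod 13).
    So t ≡ 0 (mod 13).
    Then x = 23 + 209·0 = 23, valid modulo lcm(209, 13) = 2717: x ≡ 23 (mod 2717).
  Combine with x ≡ 4 (mod 7); new modulus lcm = 19019.
    Write x = 23 + 2717·t and substitute into x ≡ 4 (mod 7): 2717·t ≡ 4 − 23 = -19 (mod 7).
    Reduce coefficients mod 7: 1·t ≡ 2 (mod 7).
    So t ≡ 2 (mod 7).
    Then x = 23 + 2717·2 = 5457, valid modulo lcm(2717, 7) = 19019: x ≡ 5457 (mod 19019).
  Combine with x ≡ 2 (mod 5); new modulus lcm = 95095.
    Write x = 5457 + 19019·t and substitute into x ≡ 2 (mod 5): 19019·t ≡ 2 − 5457 = -5455 (mod 5).
    Reduce coefficients mod 5: 4·t ≡ 0 (mod 5).
    The inverse of 4 mod 5 is 4 (since 4·4 = 16 = 3·5 + 1), so t ≡ 4·0 = 0 ≡ 0 (mod 5).
    Then x = 5457 + 19019·0 = 5457, valid modulo lcm(19019, 5) = 95095: x ≡ 5457 (mod 95095).
Verify against each original: 5457 mod 11 = 1, 5457 mod 19 = 4, 5457 mod 13 = 10, 5457 mod 7 = 4, 5457 mod 5 = 2.

x ≡ 5457 (mod 95095).
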